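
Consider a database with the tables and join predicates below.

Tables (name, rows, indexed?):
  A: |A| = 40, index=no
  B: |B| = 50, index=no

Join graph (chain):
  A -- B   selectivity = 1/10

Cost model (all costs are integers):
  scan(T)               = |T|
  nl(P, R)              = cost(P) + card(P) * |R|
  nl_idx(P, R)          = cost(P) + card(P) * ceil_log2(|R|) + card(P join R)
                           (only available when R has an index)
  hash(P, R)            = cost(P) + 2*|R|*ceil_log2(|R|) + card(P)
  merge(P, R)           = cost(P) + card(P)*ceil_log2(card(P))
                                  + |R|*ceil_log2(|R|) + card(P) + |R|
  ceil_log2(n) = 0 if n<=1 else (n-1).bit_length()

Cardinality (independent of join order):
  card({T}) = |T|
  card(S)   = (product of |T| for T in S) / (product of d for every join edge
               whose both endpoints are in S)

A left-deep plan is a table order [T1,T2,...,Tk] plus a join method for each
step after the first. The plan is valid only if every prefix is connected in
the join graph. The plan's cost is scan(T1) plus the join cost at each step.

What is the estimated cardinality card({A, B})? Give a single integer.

200

Tables in S: A(40), B(50)
Edges inside S: A-B(d=10)
numerator = 40 * 50 = 2000
denominator = 10 = 10
card(S) = 2000 / 10 = 200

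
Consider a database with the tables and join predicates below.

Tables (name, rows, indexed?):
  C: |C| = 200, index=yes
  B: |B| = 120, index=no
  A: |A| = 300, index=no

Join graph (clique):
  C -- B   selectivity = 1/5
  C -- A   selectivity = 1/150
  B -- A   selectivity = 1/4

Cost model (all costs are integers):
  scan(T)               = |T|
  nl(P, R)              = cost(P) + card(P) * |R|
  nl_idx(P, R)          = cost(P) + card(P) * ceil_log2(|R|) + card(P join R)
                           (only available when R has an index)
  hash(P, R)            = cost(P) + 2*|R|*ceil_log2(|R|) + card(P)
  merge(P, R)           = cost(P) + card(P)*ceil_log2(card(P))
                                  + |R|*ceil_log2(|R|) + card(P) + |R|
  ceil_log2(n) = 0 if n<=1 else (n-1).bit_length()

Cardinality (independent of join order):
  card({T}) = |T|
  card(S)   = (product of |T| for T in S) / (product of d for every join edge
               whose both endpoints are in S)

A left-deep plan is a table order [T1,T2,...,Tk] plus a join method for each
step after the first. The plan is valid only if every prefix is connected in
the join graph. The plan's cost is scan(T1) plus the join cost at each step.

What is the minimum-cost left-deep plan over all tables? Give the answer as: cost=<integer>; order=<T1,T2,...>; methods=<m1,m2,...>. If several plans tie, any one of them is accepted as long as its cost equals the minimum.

Selinger DP (subsets sized 1..n):
  {C}: scan cost=200, card=200
  {B}: scan cost=120, card=120
  {A}: scan cost=300, card=300
  {BC}: card=4800; try (B,hash)→2080, (C,merge)→2880, (B,merge)→2960, (C,hash)→3440, (C,nl_idx)→5880, (C,nl)→24120 …(+1); best=2080 via (B,hash)
  {AC}: card=400; try (C,nl_idx)→3100, (C,hash)→3800, (A,merge)→5000, (C,merge)→5100, (A,hash)→5800, (A,nl)→60200 …(+1); best=3100 via (C,nl_idx)
  {AB}: card=9000; try (B,hash)→2280, (A,merge)→4080, (B,merge)→4260, (A,hash)→5640, (A,nl)→36120, (B,nl)→36300; best=2280 via (B,hash)
  {ABC}: card=2400; try (B,hash)→5180, (B,merge)→8060, (A,hash)→12280, (C,hash)→14480, (B,nl)→51100, (A,merge)→72280 …(+4); best=5180 via (B,hash)

cost=5180; order=A,C,B; methods=nl_idx,hash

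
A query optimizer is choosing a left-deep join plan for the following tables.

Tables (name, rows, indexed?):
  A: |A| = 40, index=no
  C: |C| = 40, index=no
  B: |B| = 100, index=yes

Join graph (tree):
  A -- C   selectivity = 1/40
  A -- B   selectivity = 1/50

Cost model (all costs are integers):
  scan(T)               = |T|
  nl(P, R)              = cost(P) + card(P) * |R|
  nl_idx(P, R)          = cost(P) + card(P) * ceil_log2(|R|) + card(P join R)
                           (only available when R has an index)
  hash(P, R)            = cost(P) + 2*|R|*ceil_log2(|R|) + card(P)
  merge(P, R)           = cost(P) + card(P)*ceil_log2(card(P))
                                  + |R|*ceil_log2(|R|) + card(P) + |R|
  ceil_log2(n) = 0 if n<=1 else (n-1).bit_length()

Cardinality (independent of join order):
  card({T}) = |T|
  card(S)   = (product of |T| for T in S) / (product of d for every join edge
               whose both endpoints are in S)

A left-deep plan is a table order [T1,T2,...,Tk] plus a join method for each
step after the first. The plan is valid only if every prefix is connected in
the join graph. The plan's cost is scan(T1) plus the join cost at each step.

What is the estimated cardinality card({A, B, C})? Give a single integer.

80

Tables in S: A(40), B(100), C(40)
Edges inside S: A-C(d=40), A-B(d=50)
numerator = 40 * 100 * 40 = 160000
denominator = 40 * 50 = 2000
card(S) = 160000 / 2000 = 80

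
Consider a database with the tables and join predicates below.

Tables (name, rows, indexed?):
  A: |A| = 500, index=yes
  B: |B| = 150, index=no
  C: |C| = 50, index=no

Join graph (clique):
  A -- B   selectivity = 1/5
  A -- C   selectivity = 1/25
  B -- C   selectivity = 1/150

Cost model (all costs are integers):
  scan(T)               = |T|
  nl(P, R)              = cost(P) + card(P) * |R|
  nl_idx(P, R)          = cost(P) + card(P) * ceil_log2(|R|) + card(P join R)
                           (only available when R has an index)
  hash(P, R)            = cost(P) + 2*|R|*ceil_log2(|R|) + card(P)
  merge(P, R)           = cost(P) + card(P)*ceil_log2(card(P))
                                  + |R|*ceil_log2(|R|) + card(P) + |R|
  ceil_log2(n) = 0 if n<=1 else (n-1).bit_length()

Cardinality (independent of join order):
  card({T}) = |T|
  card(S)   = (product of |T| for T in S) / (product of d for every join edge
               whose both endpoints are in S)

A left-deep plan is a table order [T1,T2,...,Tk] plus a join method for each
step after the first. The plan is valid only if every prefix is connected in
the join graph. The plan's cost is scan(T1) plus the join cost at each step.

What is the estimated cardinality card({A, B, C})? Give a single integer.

200

Tables in S: A(500), B(150), C(50)
Edges inside S: A-B(d=5), A-C(d=25), B-C(d=150)
numerator = 500 * 150 * 50 = 3750000
denominator = 5 * 25 * 150 = 18750
card(S) = 3750000 / 18750 = 200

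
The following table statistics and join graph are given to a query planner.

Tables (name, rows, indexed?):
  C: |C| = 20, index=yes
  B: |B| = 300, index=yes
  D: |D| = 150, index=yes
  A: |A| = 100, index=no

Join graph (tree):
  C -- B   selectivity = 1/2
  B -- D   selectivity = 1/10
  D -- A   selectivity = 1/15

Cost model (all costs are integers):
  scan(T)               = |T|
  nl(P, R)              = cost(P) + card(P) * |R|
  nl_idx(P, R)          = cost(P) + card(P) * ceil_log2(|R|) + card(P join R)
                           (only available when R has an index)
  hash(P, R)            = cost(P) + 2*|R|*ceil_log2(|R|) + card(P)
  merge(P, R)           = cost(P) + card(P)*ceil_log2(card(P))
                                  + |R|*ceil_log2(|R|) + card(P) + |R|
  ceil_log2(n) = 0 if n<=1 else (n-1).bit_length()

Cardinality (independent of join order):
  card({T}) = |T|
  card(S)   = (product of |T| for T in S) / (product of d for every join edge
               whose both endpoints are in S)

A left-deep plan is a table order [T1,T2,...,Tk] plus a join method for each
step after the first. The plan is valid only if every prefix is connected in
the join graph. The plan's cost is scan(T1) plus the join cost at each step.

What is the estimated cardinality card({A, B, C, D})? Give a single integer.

Tables in S: A(100), B(300), C(20), D(150)
Edges inside S: C-B(d=2), B-D(d=10), D-A(d=15)
numerator = 100 * 300 * 20 * 150 = 90000000
denominator = 2 * 10 * 15 = 300
card(S) = 90000000 / 300 = 300000

300000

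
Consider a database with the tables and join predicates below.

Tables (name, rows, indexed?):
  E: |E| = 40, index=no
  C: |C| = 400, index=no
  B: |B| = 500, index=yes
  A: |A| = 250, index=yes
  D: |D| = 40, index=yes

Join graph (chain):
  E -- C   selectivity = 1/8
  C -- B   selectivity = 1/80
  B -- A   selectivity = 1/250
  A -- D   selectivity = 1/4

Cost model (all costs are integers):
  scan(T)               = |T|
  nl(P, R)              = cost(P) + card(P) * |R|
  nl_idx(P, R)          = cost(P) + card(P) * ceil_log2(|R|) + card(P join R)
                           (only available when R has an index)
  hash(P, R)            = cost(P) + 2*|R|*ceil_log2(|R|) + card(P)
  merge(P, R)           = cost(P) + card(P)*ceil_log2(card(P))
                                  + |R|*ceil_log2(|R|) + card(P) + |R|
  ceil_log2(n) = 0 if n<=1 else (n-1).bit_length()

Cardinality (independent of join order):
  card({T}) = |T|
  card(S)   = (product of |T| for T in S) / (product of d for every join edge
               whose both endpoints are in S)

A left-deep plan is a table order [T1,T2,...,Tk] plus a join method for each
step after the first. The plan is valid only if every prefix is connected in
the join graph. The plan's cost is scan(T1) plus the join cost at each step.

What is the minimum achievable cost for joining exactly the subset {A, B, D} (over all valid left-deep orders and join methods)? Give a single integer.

3980

Selinger DP over subsets of {A,B,D}:
  {B}: scan cost=500, card=500
  {A}: scan cost=250, card=250
  {D}: scan cost=40, card=40
  {AB}: card=500; try (B,nl_idx)→3000, (A,hash)→5000, (A,nl_idx)→5000, (B,merge)→7500, (A,merge)→7750, (B,hash)→9500 …(+2); best=3000 via (B,nl_idx)
  {AD}: card=2500; try (D,hash)→980, (A,merge)→2570, (D,merge)→2780, (A,nl_idx)→2860, (A,hash)→4080, (D,nl_idx)→4250 …(+2); best=980 via (D,hash)
  {ABD}: card=5000; try (D,hash)→3980, (D,merge)→8280, (D,nl_idx)→11000, (B,hash)→12480, (D,nl)→23000, (B,nl_idx)→28480 …(+2); best=3980 via (D,hash)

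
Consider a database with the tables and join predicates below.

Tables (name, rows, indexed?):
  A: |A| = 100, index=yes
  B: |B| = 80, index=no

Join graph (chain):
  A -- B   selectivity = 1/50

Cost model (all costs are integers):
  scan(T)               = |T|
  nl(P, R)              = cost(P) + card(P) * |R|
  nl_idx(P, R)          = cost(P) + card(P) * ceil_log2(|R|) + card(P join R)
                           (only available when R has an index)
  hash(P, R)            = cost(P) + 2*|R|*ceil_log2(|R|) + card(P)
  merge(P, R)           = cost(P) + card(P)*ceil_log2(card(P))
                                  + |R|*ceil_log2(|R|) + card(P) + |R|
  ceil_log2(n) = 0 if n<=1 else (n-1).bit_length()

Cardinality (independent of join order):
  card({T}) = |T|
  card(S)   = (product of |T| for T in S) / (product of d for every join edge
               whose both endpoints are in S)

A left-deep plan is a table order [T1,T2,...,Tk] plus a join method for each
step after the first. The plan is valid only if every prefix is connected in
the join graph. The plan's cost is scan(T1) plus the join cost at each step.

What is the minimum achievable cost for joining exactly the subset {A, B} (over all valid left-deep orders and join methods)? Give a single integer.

800

Selinger DP over subsets of {A,B}:
  {A}: scan cost=100, card=100
  {B}: scan cost=80, card=80
  {AB}: card=160; try (A,nl_idx)→800, (B,hash)→1320, (A,merge)→1520, (B,merge)→1540, (A,hash)→1560, (A,nl)→8080 …(+1); best=800 via (A,nl_idx)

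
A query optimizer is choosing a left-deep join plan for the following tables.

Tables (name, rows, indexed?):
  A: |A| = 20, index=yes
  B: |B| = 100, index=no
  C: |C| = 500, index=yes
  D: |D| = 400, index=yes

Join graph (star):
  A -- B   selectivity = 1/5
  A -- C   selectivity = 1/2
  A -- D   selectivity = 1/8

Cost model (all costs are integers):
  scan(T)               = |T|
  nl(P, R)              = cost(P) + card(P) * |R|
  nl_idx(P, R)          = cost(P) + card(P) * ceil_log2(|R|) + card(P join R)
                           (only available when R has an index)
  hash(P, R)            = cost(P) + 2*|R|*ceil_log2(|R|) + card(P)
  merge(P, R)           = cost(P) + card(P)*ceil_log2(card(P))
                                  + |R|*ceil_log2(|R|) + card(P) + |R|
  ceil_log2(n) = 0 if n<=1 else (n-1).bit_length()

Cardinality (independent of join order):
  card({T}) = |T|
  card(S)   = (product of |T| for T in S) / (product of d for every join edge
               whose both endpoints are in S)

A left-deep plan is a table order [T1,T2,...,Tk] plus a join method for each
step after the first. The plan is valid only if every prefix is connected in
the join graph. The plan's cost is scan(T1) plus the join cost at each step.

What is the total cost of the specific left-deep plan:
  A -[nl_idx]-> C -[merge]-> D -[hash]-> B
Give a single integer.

step 1: scan A: cost=20, card=20
step 2: join C via nl_idx
    card(P join C) = 20*500/(2) = 5000
    cost = 20 + 20*9 + 5000 = 5200
step 3: join D via merge
    card(P join D) = 5000*400/(8) = 250000
    cost = 5200 + 5000*13 + 400*9 + 5000 + 400 = 79200
step 4: join B via hash
    card(P join B) = 250000*100/(5) = 5000000
    cost = 79200 + 2*100*7 + 250000 = 330600

330600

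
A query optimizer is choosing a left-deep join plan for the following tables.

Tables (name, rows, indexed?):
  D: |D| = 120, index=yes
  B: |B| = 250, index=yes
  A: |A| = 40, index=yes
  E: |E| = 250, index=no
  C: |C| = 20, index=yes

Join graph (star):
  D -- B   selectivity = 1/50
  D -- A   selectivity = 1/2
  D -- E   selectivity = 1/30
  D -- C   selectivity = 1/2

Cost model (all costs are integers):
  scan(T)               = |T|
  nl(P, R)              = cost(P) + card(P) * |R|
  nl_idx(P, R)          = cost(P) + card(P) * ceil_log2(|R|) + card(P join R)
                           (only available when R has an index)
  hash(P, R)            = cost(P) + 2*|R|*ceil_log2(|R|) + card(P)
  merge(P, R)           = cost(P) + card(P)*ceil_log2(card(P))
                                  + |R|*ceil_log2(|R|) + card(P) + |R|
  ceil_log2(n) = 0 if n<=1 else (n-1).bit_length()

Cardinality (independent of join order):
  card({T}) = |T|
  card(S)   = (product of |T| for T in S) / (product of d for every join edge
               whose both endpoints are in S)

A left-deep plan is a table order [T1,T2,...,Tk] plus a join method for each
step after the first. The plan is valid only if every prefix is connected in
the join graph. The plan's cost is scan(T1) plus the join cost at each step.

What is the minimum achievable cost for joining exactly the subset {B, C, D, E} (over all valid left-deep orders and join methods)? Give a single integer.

11480

Selinger DP over subsets of {B,C,D,E}:
  {D}: scan cost=120, card=120
  {B}: scan cost=250, card=250
  {E}: scan cost=250, card=250
  {C}: scan cost=20, card=20
  {BD}: card=600; try (B,nl_idx)→1680, (D,hash)→2180, (D,nl_idx)→2600, (B,merge)→3330, (D,merge)→3460, (B,hash)→4240 …(+2); best=1680 via (B,nl_idx)
  {DE}: card=1000; try (D,hash)→2180, (D,nl_idx)→3000, (E,merge)→3330, (D,merge)→3460, (E,hash)→4240, (E,nl)→30120 …(+1); best=2180 via (D,hash)
  {CD}: card=1200; try (C,hash)→440, (D,merge)→1100, (C,merge)→1200, (D,nl_idx)→1360, (D,hash)→1720, (C,nl_idx)→1920 …(+2); best=440 via (C,hash)
  {BDE}: card=5000; try (E,hash)→6280, (B,hash)→7180, (E,merge)→10530, (B,nl_idx)→15180, (B,merge)→15430, (E,nl)→151680 …(+1); best=6280 via (E,hash)
  {BCD}: card=6000; try (C,hash)→2480, (B,hash)→5640, (C,merge)→8400, (C,nl_idx)→10680, (C,nl)→13680, (B,nl_idx)→16040 …(+2); best=2480 via (C,hash)
  {CDE}: card=10000; try (C,hash)→3380, (E,hash)→5640, (C,merge)→13300, (E,merge)→17090, (C,nl_idx)→17180, (C,nl)→22180 …(+1); best=3380 via (C,hash)
  {BCDE}: card=50000; try (C,hash)→11480, (E,hash)→12480, (B,hash)→17380, (C,merge)→76400, (C,nl_idx)→81280, (E,merge)→88730 …(+5); best=11480 via (C,hash)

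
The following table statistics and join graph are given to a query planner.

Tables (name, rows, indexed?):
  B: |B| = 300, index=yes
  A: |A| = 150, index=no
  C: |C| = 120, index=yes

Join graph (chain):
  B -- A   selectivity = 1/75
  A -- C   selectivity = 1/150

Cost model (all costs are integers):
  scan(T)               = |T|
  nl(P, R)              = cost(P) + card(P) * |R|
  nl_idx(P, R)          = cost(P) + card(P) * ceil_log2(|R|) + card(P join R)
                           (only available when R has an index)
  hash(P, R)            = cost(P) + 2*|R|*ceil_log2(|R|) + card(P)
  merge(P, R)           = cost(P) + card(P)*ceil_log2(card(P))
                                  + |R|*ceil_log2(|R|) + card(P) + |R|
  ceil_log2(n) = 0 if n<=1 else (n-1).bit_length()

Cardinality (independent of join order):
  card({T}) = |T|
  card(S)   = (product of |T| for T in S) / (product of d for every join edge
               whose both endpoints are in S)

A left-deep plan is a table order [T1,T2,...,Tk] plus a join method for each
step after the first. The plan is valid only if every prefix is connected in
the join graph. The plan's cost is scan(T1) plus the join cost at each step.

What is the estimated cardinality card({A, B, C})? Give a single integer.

480

Tables in S: A(150), B(300), C(120)
Edges inside S: B-A(d=75), A-C(d=150)
numerator = 150 * 300 * 120 = 5400000
denominator = 75 * 150 = 11250
card(S) = 5400000 / 11250 = 480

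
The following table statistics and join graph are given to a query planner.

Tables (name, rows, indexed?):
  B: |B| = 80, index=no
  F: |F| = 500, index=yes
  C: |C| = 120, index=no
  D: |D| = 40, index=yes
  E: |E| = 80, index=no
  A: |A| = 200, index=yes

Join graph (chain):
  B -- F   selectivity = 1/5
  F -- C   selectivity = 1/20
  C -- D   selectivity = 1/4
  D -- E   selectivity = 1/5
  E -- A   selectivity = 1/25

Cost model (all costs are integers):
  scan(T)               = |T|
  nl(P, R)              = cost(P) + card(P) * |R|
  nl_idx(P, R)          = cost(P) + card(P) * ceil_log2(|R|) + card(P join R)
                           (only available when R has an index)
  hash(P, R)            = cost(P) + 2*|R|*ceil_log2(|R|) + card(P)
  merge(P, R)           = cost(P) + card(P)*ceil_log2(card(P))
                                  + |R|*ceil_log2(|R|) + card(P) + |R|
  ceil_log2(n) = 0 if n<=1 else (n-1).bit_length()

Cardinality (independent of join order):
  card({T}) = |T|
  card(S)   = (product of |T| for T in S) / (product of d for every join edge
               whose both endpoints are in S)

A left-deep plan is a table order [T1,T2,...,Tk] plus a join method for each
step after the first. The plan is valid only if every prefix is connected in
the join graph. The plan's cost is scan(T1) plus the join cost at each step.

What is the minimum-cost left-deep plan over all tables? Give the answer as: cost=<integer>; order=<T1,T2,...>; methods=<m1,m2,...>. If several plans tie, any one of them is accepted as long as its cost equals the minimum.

cost=4013000; order=E,A,D,C,F,B; methods=nl_idx,hash,hash,hash,hash

Selinger DP (subsets sized 1..n):
  {B}: scan cost=80, card=80
  {F}: scan cost=500, card=500
  {C}: scan cost=120, card=120
  {D}: scan cost=40, card=40
  {E}: scan cost=80, card=80
  {A}: scan cost=200, card=200
  {BF}: card=8000; try (B,hash)→2120, (F,merge)→5720, (B,merge)→6140, (F,nl_idx)→8800, (F,hash)→9160, (F,nl)→40080 …(+1); best=2120 via (B,hash)
  {CF}: card=3000; try (C,hash)→2680, (F,nl_idx)→4200, (F,merge)→6080, (C,merge)→6460, (F,hash)→9240, (F,nl)→60120 …(+1); best=2680 via (C,hash)
  {CD}: card=1200; try (D,hash)→720, (C,merge)→1280, (D,merge)→1360, (C,hash)→1760, (D,nl_idx)→2040, (C,nl)→4840 …(+1); best=720 via (D,hash)
  {DE}: card=640; try (D,hash)→640, (E,merge)→960, (D,merge)→1000, (E,hash)→1200, (D,nl_idx)→1200, (E,nl)→3240 …(+1); best=640 via (D,hash)
  {AE}: card=640; try (A,nl_idx)→1360, (E,hash)→1520, (A,merge)→2520, (E,merge)→2640, (A,hash)→3360, (A,nl)→16080 …(+1); best=1360 via (A,nl_idx)
  {BCF}: card=48000; try (B,hash)→6800, (C,hash)→11800, (B,merge)→42320, (C,merge)→115080, (B,nl)→242680, (C,nl)→962120; best=6800 via (B,hash)
  {CDF}: card=30000; try (D,hash)→6160, (F,hash)→10920, (F,merge)→20120, (F,nl_idx)→41520, (D,merge)→41960, (D,nl_idx)→50680 …(+2); best=6160 via (D,hash)
  {CDE}: card=19200; try (C,hash)→2960, (E,hash)→3040, (C,merge)→8640, (E,merge)→15760, (C,nl)→77440, (E,nl)→96720; best=2960 via (C,hash)
  {ADE}: card=5120; try (D,hash)→2480, (A,hash)→4480, (D,merge)→8680, (A,merge)→9480, (D,nl_idx)→10320, (A,nl_idx)→10880 …(+2); best=2480 via (D,hash)
  {BCDF}: card=480000; try (B,hash)→37280, (D,hash)→55280, (B,merge)→486800, (D,nl_idx)→774800, (D,merge)→823080, (D,nl)→1926800 …(+1); best=37280 via (B,hash)
  {CDEF}: card=480000; try (F,hash)→31160, (E,hash)→37280, (F,merge)→315160, (E,merge)→486800, (F,nl_idx)→655760, (E,nl)→2406160 …(+1); best=31160 via (F,hash)
  {ACDE}: card=153600; try (C,hash)→9280, (A,hash)→25360, (C,merge)→75120, (A,nl_idx)→310160, (A,merge)→311960, (C,nl)→616880 …(+1); best=9280 via (C,hash)
  {BCDEF}: card=7680000; try (B,hash)→512280, (E,hash)→518400, (B,merge)→9631800, (E,merge)→9637920, (B,nl)→38431160, (E,nl)→38437280; best=512280 via (B,hash)
  {ACDEF}: card=3840000; try (F,hash)→171880, (A,hash)→514360, (F,merge)→2932680, (F,nl_idx)→5231680, (A,nl_idx)→7711160, (A,merge)→9632960 …(+2); best=171880 via (F,hash)
  {ABCDEF}: card=61440000; try (B,hash)→4013000, (A,hash)→8195480, (B,merge)→88492520, (A,nl_idx)→123392280, (A,merge)→184834080, (B,nl)→307371880 …(+1); best=4013000 via (B,hash)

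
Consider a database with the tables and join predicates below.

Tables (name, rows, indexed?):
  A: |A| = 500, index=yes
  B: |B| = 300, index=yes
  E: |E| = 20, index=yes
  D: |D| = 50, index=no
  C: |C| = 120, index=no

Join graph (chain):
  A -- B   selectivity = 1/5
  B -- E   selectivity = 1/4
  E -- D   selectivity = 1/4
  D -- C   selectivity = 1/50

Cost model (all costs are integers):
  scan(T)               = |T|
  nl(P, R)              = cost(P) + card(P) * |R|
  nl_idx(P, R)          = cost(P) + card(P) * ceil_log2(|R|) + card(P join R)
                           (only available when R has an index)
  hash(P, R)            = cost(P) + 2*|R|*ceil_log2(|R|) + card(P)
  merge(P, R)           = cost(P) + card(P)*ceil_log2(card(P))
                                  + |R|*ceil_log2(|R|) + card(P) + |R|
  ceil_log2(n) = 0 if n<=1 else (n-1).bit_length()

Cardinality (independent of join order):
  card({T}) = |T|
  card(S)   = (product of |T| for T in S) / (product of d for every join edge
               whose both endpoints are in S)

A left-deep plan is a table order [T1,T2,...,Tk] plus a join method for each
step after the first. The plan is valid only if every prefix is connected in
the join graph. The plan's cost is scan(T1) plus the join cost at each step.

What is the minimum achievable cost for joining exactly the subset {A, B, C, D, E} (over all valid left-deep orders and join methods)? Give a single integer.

61160

Selinger DP over subsets of {A,B,C,D,E}:
  {A}: scan cost=500, card=500
  {B}: scan cost=300, card=300
  {E}: scan cost=20, card=20
  {D}: scan cost=50, card=50
  {C}: scan cost=120, card=120
  {AB}: card=30000; try (B,hash)→6400, (A,merge)→8300, (B,merge)→8500, (A,hash)→9600, (A,nl_idx)→33000, (B,nl_idx)→35000 …(+2); best=6400 via (B,hash)
  {BE}: card=1500; try (E,hash)→800, (B,nl_idx)→1700, (B,merge)→3140, (E,nl_idx)→3300, (E,merge)→3420, (B,hash)→5440 …(+2); best=800 via (E,hash)
  {DE}: card=250; try (E,hash)→300, (D,merge)→490, (E,merge)→520, (E,nl_idx)→550, (D,hash)→640, (D,nl)→1020 …(+1); best=300 via (E,hash)
  {CD}: card=120; try (D,hash)→840, (C,merge)→1360, (D,merge)→1430, (C,hash)→1780, (C,nl)→6050, (D,nl)→6120; best=840 via (D,hash)
  {ABE}: card=150000; try (A,hash)→11300, (A,merge)→23800, (E,hash)→36600, (A,nl_idx)→164300, (E,nl_idx)→306400, (E,merge)→486520 …(+2); best=11300 via (A,hash)
  {BDE}: card=18750; try (D,hash)→2900, (B,merge)→5550, (B,hash)→5950, (D,merge)→19150, (B,nl_idx)→21300, (B,nl)→75300 …(+1); best=2900 via (D,hash)
  {CDE}: card=600; try (E,hash)→1160, (E,merge)→1920, (E,nl_idx)→2040, (C,hash)→2230, (E,nl)→3240, (C,merge)→3510 …(+1); best=1160 via (E,hash)
  {ABDE}: card=1875000; try (A,hash)→30650, (D,hash)→161900, (A,merge)→307900, (A,nl_idx)→2046650, (D,merge)→2861650, (D,nl)→7511300 …(+1); best=30650 via (A,hash)
  {BCDE}: card=45000; try (B,hash)→7160, (B,merge)→10760, (C,hash)→23330, (B,nl_idx)→51560, (B,nl)→181160, (C,merge)→303860 …(+1); best=7160 via (B,hash)
  {ABCDE}: card=4500000; try (A,hash)→61160, (A,merge)→777160, (C,hash)→1907330, (A,nl_idx)→4912160, (A,nl)→22507160, (C,merge)→41281610 …(+1); best=61160 via (A,hash)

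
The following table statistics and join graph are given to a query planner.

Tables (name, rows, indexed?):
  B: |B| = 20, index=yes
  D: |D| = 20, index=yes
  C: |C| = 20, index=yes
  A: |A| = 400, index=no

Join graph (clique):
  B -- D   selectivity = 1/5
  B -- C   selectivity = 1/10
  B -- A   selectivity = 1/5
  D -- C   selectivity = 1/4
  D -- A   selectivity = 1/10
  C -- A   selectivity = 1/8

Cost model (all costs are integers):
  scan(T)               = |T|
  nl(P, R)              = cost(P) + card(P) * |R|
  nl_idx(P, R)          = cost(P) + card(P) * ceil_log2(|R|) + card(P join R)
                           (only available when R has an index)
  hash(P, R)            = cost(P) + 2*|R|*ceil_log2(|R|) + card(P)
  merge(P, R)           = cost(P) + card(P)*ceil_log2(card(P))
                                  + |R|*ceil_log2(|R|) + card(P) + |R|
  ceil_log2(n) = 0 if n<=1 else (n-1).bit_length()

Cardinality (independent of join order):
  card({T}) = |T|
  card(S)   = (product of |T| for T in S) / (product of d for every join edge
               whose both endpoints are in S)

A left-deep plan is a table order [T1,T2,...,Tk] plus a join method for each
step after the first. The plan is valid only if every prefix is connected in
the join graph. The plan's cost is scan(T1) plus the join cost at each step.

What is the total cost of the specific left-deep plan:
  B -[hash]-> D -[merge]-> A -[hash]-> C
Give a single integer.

step 1: scan B: cost=20, card=20
step 2: join D via hash
    card(P join D) = 20*20/(5) = 80
    cost = 20 + 2*20*5 + 20 = 240
step 3: join A via merge
    card(P join A) = 80*400/(5*10) = 640
    cost = 240 + 80*7 + 400*9 + 80 + 400 = 4880
step 4: join C via hash
    card(P join C) = 640*20/(10*4*8) = 40
    cost = 4880 + 2*20*5 + 640 = 5720

5720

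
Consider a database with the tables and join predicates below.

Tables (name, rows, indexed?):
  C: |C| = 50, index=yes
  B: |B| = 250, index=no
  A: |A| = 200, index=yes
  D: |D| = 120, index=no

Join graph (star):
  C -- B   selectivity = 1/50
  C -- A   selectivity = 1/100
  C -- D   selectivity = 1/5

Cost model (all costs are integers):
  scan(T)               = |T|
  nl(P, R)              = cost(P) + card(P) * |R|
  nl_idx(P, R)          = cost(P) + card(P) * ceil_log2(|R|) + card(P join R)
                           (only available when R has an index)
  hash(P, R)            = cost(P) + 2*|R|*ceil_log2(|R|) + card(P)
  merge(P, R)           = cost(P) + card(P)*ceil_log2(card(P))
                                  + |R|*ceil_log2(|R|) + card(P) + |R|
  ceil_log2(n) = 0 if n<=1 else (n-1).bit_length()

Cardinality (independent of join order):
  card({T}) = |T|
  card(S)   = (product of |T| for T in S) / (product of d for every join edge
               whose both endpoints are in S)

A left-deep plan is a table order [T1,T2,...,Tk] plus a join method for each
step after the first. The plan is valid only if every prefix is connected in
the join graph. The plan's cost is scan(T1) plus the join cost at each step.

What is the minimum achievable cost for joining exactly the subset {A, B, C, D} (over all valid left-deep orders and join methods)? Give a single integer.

Selinger DP over subsets of {A,B,C,D}:
  {C}: scan cost=50, card=50
  {B}: scan cost=250, card=250
  {A}: scan cost=200, card=200
  {D}: scan cost=120, card=120
  {BC}: card=250; try (C,hash)→1100, (C,nl_idx)→2000, (B,merge)→2650, (C,merge)→2850, (B,hash)→4100, (B,nl)→12550 …(+1); best=1100 via (C,hash)
  {AC}: card=100; try (A,nl_idx)→550, (C,hash)→1000, (C,nl_idx)→1500, (A,merge)→2200, (C,merge)→2350, (A,hash)→3300 …(+2); best=550 via (A,nl_idx)
  {CD}: card=1200; try (C,hash)→840, (D,merge)→1360, (C,merge)→1430, (D,hash)→1780, (C,nl_idx)→2040, (D,nl)→6050 …(+1); best=840 via (C,hash)
  {ABC}: card=500; try (B,merge)→3600, (A,nl_idx)→3600, (A,hash)→4550, (B,hash)→4650, (A,merge)→5150, (B,nl)→25550 …(+1); best=3600 via (B,merge)
  {BCD}: card=6000; try (D,hash)→3030, (D,merge)→4310, (B,hash)→6040, (B,merge)→17490, (D,nl)→31100, (B,nl)→300840; best=3030 via (D,hash)
  {ACD}: card=2400; try (D,merge)→2310, (D,hash)→2330, (A,hash)→5240, (D,nl)→12550, (A,nl_idx)→12840, (A,merge)→17040 …(+1); best=2310 via (D,merge)
  {ABCD}: card=12000; try (D,hash)→5780, (B,hash)→8710, (D,merge)→9560, (A,hash)→12230, (B,merge)→35760, (A,nl_idx)→63030 …(+4); best=5780 via (D,hash)

5780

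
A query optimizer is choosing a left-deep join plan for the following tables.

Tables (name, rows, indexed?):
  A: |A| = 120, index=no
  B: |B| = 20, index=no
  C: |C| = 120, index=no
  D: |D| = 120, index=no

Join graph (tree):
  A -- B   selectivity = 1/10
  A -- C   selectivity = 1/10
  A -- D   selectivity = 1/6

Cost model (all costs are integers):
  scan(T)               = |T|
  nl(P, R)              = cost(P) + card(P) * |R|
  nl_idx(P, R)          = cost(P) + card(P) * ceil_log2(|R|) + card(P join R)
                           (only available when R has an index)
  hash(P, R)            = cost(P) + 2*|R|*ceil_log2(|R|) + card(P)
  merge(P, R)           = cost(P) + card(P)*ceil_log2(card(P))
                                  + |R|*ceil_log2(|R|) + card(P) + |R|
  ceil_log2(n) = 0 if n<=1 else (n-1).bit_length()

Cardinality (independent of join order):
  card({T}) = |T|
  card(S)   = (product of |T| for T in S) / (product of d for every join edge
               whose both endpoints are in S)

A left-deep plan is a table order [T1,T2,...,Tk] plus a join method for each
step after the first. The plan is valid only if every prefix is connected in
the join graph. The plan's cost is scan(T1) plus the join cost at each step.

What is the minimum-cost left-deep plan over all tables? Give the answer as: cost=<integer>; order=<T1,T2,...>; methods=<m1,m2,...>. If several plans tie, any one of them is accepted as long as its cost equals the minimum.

Selinger DP (subsets sized 1..n):
  {A}: scan cost=120, card=120
  {B}: scan cost=20, card=20
  {C}: scan cost=120, card=120
  {D}: scan cost=120, card=120
  {AB}: card=240; try (B,hash)→440, (A,merge)→1100, (B,merge)→1200, (A,hash)→1720, (A,nl)→2420, (B,nl)→2520; best=440 via (B,hash)
  {AC}: card=1440; try (C,hash)→1920, (A,hash)→1920, (C,merge)→2040, (A,merge)→2040, (C,nl)→14520, (A,nl)→14520; best=1920 via (C,hash)
  {AD}: card=2400; try (D,hash)→1920, (A,hash)→1920, (D,merge)→2040, (A,merge)→2040, (D,nl)→14520, (A,nl)→14520; best=1920 via (D,hash)
  {ABC}: card=2880; try (C,hash)→2360, (C,merge)→3560, (B,hash)→3560, (B,merge)→19320, (C,nl)→29240, (B,nl)→30720; best=2360 via (C,hash)
  {ABD}: card=4800; try (D,hash)→2360, (D,merge)→3560, (B,hash)→4520, (D,nl)→29240, (B,merge)→33240, (B,nl)→49920; best=2360 via (D,hash)
  {ACD}: card=28800; try (D,hash)→5040, (C,hash)→6000, (D,merge)→20160, (C,merge)→34080, (D,nl)→174720, (C,nl)→289920; best=5040 via (D,hash)
  {ABCD}: card=57600; try (D,hash)→6920, (C,hash)→8840, (B,hash)→34040, (D,merge)→40760, (C,merge)→70520, (D,nl)→347960 …(+3); best=6920 via (D,hash)

cost=6920; order=A,B,C,D; methods=hash,hash,hash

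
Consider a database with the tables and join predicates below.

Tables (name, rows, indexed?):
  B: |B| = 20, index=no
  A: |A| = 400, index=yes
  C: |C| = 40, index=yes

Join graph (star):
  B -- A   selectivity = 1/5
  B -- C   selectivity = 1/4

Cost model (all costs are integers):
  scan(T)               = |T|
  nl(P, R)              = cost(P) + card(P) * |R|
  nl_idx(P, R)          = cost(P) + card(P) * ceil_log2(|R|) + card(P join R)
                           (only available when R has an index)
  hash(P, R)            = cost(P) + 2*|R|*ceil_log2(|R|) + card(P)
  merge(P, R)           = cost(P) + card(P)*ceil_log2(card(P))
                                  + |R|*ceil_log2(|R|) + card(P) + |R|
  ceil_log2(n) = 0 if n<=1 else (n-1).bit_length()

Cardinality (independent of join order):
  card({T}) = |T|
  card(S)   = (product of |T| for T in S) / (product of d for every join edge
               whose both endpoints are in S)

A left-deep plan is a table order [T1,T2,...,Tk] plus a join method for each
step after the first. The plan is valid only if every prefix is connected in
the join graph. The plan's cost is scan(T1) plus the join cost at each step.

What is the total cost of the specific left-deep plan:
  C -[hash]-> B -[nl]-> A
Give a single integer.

80280

step 1: scan C: cost=40, card=40
step 2: join B via hash
    card(P join B) = 40*20/(4) = 200
    cost = 40 + 2*20*5 + 40 = 280
step 3: join A via nl
    card(P join A) = 200*400/(5) = 16000
    cost = 280 + 200*400 = 80280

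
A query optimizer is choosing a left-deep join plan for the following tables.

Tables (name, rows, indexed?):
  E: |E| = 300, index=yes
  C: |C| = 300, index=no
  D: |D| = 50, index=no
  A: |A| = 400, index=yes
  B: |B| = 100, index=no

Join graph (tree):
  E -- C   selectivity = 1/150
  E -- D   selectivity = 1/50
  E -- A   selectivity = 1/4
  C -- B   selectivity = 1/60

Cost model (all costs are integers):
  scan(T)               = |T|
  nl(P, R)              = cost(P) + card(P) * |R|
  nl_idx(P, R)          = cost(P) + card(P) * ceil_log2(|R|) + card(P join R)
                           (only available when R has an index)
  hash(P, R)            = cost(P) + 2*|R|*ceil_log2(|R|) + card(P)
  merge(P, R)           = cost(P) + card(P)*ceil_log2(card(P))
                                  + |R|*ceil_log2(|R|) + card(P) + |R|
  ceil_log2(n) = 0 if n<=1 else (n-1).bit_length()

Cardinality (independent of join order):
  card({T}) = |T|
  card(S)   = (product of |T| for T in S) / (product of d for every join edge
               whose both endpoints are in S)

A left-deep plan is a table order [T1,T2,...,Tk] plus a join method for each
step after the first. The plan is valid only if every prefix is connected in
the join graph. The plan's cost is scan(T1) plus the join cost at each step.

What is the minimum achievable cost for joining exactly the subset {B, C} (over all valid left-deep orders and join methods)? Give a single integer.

2000

Selinger DP over subsets of {B,C}:
  {C}: scan cost=300, card=300
  {B}: scan cost=100, card=100
  {BC}: card=500; try (B,hash)→2000, (C,merge)→3900, (B,merge)→4100, (C,hash)→5600, (C,nl)→30100, (B,nl)→30300; best=2000 via (B,hash)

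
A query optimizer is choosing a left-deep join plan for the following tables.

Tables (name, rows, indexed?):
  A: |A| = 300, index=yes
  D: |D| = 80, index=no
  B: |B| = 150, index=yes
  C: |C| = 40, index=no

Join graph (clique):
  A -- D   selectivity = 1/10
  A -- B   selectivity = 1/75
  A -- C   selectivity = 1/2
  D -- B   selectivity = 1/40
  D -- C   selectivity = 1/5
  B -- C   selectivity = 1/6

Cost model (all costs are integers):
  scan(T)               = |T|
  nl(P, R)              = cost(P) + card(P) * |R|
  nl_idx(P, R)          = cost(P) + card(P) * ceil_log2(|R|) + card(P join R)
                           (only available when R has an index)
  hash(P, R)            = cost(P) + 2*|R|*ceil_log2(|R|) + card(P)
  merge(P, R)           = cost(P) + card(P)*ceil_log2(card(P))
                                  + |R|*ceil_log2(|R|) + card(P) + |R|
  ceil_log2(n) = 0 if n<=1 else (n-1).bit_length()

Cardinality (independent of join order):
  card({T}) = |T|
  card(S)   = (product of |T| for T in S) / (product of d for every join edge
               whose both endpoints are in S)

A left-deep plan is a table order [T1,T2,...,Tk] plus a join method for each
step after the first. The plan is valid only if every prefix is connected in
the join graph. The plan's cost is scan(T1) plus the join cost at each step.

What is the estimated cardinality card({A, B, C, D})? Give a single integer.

80

Tables in S: A(300), B(150), C(40), D(80)
Edges inside S: A-D(d=10), A-B(d=75), A-C(d=2), D-B(d=40), D-C(d=5), B-C(d=6)
numerator = 300 * 150 * 40 * 80 = 144000000
denominator = 10 * 75 * 2 * 40 * 5 * 6 = 1800000
card(S) = 144000000 / 1800000 = 80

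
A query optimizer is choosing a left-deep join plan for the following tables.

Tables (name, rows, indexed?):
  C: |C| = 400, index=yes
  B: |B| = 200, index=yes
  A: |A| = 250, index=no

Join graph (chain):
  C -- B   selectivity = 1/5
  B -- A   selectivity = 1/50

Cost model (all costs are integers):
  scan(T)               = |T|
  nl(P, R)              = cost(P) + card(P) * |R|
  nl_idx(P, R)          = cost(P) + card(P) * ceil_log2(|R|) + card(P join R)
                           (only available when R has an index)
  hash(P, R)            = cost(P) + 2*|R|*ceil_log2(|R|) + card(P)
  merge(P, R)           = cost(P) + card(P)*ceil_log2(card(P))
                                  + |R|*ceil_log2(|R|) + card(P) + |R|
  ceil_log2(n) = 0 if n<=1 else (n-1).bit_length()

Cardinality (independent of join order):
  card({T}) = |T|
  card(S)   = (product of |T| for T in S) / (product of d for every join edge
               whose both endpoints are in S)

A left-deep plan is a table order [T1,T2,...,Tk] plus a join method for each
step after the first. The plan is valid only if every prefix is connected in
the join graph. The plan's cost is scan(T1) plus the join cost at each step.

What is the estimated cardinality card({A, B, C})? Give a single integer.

Tables in S: A(250), B(200), C(400)
Edges inside S: C-B(d=5), B-A(d=50)
numerator = 250 * 200 * 400 = 20000000
denominator = 5 * 50 = 250
card(S) = 20000000 / 250 = 80000

80000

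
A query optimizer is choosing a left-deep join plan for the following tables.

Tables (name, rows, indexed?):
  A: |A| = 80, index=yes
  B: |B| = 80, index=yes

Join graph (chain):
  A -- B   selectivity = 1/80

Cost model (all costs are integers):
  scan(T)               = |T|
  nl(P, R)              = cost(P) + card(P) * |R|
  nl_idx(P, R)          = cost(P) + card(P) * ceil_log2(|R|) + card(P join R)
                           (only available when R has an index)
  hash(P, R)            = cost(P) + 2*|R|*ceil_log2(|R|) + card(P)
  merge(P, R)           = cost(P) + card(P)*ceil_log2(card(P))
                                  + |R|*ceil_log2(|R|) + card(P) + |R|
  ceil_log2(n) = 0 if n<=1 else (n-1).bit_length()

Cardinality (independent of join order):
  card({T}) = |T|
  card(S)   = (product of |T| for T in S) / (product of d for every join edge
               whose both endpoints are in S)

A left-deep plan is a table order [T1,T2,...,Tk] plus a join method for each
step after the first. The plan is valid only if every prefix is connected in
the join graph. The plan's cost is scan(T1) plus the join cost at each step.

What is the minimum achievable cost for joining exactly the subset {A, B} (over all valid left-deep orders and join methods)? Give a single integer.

720

Selinger DP over subsets of {A,B}:
  {A}: scan cost=80, card=80
  {B}: scan cost=80, card=80
  {AB}: card=80; try (B,nl_idx)→720, (A,nl_idx)→720, (B,hash)→1280, (A,hash)→1280, (B,merge)→1360, (A,merge)→1360 …(+2); best=720 via (B,nl_idx)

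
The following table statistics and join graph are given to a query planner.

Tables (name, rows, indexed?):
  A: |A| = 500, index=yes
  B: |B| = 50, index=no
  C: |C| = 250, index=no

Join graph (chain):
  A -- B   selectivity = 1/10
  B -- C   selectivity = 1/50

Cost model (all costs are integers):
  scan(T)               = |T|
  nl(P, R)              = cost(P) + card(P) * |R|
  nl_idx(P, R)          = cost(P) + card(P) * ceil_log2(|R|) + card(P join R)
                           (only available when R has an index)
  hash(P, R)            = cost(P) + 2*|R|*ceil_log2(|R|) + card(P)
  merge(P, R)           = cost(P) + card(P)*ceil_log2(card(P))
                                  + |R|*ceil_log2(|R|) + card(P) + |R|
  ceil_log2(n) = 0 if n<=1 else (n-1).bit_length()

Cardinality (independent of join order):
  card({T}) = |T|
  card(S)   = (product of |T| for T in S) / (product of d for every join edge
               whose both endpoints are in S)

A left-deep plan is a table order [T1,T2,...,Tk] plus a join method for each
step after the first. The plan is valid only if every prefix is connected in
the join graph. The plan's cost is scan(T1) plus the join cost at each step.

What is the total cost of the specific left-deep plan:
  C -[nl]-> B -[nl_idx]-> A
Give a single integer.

27500

step 1: scan C: cost=250, card=250
step 2: join B via nl
    card(P join B) = 250*50/(50) = 250
    cost = 250 + 250*50 = 12750
step 3: join A via nl_idx
    card(P join A) = 250*500/(10) = 12500
    cost = 12750 + 250*9 + 12500 = 27500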